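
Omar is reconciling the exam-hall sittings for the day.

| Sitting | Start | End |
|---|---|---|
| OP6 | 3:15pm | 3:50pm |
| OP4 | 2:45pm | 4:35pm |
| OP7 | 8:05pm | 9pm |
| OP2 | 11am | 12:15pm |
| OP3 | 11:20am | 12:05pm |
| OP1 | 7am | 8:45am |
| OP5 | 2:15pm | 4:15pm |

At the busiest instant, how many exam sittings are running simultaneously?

3

Sweep the timeline, counting +1 at each start and −1 at each end (ends before starts at a tie):
7am start OP1 → 1
8:45am end OP1 → 0
11am start OP2 → 1
11:20am start OP3 → 2
12:05pm end OP3 → 1
12:15pm end OP2 → 0
2:15pm start OP5 → 1
2:45pm start OP4 → 2
3:15pm start OP6 → 3
3:50pm end OP6 → 2
4:15pm end OP5 → 1
4:35pm end OP4 → 0
8:05pm start OP7 → 1
9pm end OP7 → 0
Peak is 3, at 3:15pm (OP4, OP5, OP6).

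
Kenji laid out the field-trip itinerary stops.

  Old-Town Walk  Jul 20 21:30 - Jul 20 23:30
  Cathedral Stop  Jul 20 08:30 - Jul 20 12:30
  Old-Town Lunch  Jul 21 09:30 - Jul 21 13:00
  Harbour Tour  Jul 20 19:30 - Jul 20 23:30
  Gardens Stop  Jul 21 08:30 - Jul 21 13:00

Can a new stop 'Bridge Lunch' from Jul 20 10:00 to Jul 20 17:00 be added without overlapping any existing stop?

No — it overlaps Cathedral Stop

Cathedral Stop: starts Jul 20 08:30 before Bridge Lunch ends Jul 20 17:00, and ends Jul 20 12:30 after Bridge Lunch starts Jul 20 10:00 → overlap.
Harbour Tour: starts Jul 20 19:30 at or after Bridge Lunch ends Jul 20 17:00 → clear.
Old-Town Walk: starts Jul 20 21:30 at or after Bridge Lunch ends Jul 20 17:00 → clear.
Gardens Stop: starts Jul 21 08:30 at or after Bridge Lunch ends Jul 20 17:00 → clear.
Old-Town Lunch: starts Jul 21 09:30 at or after Bridge Lunch ends Jul 20 17:00 → clear.
Bridge Lunch overlaps Cathedral Stop.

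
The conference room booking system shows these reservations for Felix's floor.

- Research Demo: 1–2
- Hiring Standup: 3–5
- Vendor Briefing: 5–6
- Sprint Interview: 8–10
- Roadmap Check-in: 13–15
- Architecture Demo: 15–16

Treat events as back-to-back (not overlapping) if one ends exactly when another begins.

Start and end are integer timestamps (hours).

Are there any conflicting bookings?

No

Sorted by start: Research Demo, Hiring Standup, Vendor Briefing, Sprint Interview, Roadmap Check-in, Architecture Demo.
Hiring Standup starts after Research Demo ends; Research Demo is clear from here.
Vendor Briefing starts exactly when Hiring Standup ends (back-to-back, no overlap); Hiring Standup is clear from here.
Sprint Interview starts after Vendor Briefing ends; Vendor Briefing is clear from here.
Roadmap Check-in starts after Sprint Interview ends; Sprint Interview is clear from here.
Architecture Demo starts exactly when Roadmap Check-in ends (back-to-back, no overlap).
Every pair is clear; the schedule has no overlaps.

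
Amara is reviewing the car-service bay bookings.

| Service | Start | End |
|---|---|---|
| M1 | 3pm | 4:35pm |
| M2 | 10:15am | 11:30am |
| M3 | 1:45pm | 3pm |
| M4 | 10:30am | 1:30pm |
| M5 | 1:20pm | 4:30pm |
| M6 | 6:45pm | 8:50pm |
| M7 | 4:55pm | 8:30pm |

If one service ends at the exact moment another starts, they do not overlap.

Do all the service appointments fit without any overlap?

No

Check each pair: they overlap iff neither finishes before the other starts.
Sorted by start: M2, M4, M5, M3, M1, M7, M6.
M4 starts before M2 ends → M2 and M4 overlap.
That's a conflict, so the schedule is not conflict-free.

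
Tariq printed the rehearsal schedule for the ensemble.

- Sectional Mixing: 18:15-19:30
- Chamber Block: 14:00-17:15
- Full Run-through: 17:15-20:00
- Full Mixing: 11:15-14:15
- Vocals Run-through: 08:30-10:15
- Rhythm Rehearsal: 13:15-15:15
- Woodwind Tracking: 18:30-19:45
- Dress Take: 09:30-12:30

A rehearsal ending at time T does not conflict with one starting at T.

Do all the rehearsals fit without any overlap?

Sorted by start: Vocals Run-through, Dress Take, Full Mixing, Rhythm Rehearsal, Chamber Block, Full Run-through, Sectional Mixing, Woodwind Tracking.
Dress Take starts before Vocals Run-through ends → Vocals Run-through and Dress Take overlap.
That's a conflict, so the schedule is not conflict-free.

No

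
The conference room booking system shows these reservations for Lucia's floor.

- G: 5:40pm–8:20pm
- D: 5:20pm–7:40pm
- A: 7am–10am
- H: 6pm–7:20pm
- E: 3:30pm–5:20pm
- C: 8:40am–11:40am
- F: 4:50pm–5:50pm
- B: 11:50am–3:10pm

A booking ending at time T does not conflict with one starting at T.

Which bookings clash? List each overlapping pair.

A & C, D & F, D & G, D & H, E & F, F & G, G & H

Sorted by start: A, C, B, E, F, D, G, H.
C starts before A ends → A and C overlap.
B starts after A ends; A is clear from here.
B starts after C ends; C is clear from here.
E starts after B ends; B is clear from here.
F starts before E ends → E and F overlap.
D starts exactly when E ends (back-to-back, no overlap); E is clear from here.
D starts before F ends → F and D overlap.
G starts before F ends → F and G overlap.
H starts after F ends.
G starts before D ends → D and G overlap.
H starts before D ends → D and H overlap.
H starts before G ends → G and H overlap.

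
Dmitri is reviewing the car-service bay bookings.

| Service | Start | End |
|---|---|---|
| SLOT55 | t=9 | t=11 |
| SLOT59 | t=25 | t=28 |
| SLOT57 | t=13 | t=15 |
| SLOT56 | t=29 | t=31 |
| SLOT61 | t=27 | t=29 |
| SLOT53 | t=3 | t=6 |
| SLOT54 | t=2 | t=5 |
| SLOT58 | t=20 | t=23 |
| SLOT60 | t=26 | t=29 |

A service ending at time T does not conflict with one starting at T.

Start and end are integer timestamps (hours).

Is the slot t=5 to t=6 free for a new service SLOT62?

No — it overlaps SLOT53

SLOT54: ends t=5 at or before SLOT62 starts t=5 → clear.
SLOT53: starts t=3 before SLOT62 ends t=6, and ends t=6 after SLOT62 starts t=5 → overlap.
SLOT55: starts t=9 at or after SLOT62 ends t=6 → clear.
SLOT57: starts t=13 at or after SLOT62 ends t=6 → clear.
SLOT58: starts t=20 at or after SLOT62 ends t=6 → clear.
SLOT59: starts t=25 at or after SLOT62 ends t=6 → clear.
SLOT60: starts t=26 at or after SLOT62 ends t=6 → clear.
SLOT61: starts t=27 at or after SLOT62 ends t=6 → clear.
SLOT56: starts t=29 at or after SLOT62 ends t=6 → clear.
SLOT62 overlaps SLOT53.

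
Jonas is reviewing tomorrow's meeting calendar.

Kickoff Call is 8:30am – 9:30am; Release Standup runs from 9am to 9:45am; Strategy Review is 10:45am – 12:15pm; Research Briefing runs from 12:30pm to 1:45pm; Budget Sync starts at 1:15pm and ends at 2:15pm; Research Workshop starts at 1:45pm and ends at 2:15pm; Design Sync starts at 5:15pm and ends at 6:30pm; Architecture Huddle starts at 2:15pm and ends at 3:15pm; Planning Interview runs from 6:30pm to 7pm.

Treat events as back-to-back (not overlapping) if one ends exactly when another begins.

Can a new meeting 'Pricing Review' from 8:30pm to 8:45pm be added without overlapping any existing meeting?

Kickoff Call: ends 9:30am at or before Pricing Review starts 8:30pm → clear.
Release Standup: ends 9:45am at or before Pricing Review starts 8:30pm → clear.
Strategy Review: ends 12:15pm at or before Pricing Review starts 8:30pm → clear.
Research Briefing: ends 1:45pm at or before Pricing Review starts 8:30pm → clear.
Budget Sync: ends 2:15pm at or before Pricing Review starts 8:30pm → clear.
Research Workshop: ends 2:15pm at or before Pricing Review starts 8:30pm → clear.
Architecture Huddle: ends 3:15pm at or before Pricing Review starts 8:30pm → clear.
Design Sync: ends 6:30pm at or before Pricing Review starts 8:30pm → clear.
Planning Interview: ends 7pm at or before Pricing Review starts 8:30pm → clear.

Yes — the slot is free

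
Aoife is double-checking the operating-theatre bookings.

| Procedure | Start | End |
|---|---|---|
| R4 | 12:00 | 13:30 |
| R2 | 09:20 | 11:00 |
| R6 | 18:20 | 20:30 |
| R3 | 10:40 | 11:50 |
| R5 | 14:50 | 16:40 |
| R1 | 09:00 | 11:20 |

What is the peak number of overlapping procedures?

3

Walk through starts and ends in time order (an end at T is processed before a start at T):
09:00 start R1 → 1
09:20 start R2 → 2
10:40 start R3 → 3
11:00 end R2 → 2
11:20 end R1 → 1
11:50 end R3 → 0
12:00 start R4 → 1
13:30 end R4 → 0
14:50 start R5 → 1
16:40 end R5 → 0
18:20 start R6 → 1
20:30 end R6 → 0
Peak is 3, at 10:40 (R1, R2, R3).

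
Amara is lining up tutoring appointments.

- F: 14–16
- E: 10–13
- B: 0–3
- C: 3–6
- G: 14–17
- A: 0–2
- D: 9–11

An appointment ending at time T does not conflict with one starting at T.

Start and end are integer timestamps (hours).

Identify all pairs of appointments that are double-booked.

A & B, D & E, F & G

Two intervals overlap when each starts before the other ends.
Sorted by start: A, B, C, D, E, F, G.
B starts before A ends → A and B overlap.
C starts after A ends, so nothing later overlaps A either.
C starts exactly when B ends (back-to-back, no overlap), so nothing later overlaps B either.
D starts after C ends, so nothing later overlaps C either.
E starts before D ends → D and E overlap.
F starts after D ends, so nothing later overlaps D either.
F starts after E ends, so nothing later overlaps E either.
G starts before F ends → F and G overlap.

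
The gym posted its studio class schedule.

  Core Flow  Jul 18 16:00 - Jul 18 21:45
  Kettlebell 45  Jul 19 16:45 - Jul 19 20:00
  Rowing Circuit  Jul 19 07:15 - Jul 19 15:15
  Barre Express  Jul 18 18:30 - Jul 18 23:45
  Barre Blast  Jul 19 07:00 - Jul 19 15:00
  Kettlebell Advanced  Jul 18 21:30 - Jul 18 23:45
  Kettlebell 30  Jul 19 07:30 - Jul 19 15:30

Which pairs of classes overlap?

Sorted by start: Core Flow, Barre Express, Kettlebell Advanced, Barre Blast, Rowing Circuit, Kettlebell 30, Kettlebell 45.
Barre Express starts before Core Flow ends → Core Flow and Barre Express overlap.
Kettlebell Advanced starts before Core Flow ends → Core Flow and Kettlebell Advanced overlap.
Barre Blast starts after Core Flow ends, so Core Flow has no further overlaps.
Kettlebell Advanced starts before Barre Express ends → Barre Express and Kettlebell Advanced overlap.
Barre Blast starts after Barre Express ends, so Barre Express has no further overlaps.
Barre Blast starts after Kettlebell Advanced ends, so Kettlebell Advanced has no further overlaps.
Rowing Circuit starts before Barre Blast ends → Barre Blast and Rowing Circuit overlap.
Kettlebell 30 starts before Barre Blast ends → Barre Blast and Kettlebell 30 overlap.
Kettlebell 45 starts after Barre Blast ends.
Kettlebell 30 starts before Rowing Circuit ends → Rowing Circuit and Kettlebell 30 overlap.
Kettlebell 45 starts after Rowing Circuit ends.
Kettlebell 45 starts after Kettlebell 30 ends.

Barre Blast & Kettlebell 30, Barre Blast & Rowing Circuit, Barre Express & Core Flow, Barre Express & Kettlebell Advanced, Core Flow & Kettlebell Advanced, Kettlebell 30 & Rowing Circuit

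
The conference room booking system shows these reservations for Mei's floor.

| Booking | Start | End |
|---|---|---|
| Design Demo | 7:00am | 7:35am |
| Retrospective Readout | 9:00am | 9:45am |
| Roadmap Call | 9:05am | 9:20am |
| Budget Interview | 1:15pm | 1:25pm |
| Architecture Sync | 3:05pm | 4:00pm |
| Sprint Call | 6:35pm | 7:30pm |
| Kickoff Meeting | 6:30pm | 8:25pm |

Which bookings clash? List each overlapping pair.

Kickoff Meeting & Sprint Call, Retrospective Readout & Roadmap Call

Two intervals overlap when each starts before the other ends.
Sorted by start: Design Demo, Retrospective Readout, Roadmap Call, Budget Interview, Architecture Sync, Kickoff Meeting, Sprint Call.
Retrospective Readout starts after Design Demo ends; Design Demo is clear from here.
Roadmap Call starts before Retrospective Readout ends → Retrospective Readout and Roadmap Call overlap.
Budget Interview starts after Retrospective Readout ends; Retrospective Readout is clear from here.
Budget Interview starts after Roadmap Call ends; Roadmap Call is clear from here.
Architecture Sync starts after Budget Interview ends; Budget Interview is clear from here.
Kickoff Meeting starts after Architecture Sync ends; Architecture Sync is clear from here.
Sprint Call starts before Kickoff Meeting ends → Kickoff Meeting and Sprint Call overlap.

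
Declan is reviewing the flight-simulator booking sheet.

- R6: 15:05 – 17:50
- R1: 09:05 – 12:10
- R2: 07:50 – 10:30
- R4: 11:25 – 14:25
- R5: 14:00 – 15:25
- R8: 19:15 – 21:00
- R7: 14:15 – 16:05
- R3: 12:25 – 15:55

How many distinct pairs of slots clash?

11

Sorted by start: R2, R1, R4, R3, R5, R7, R6, R8.
R1 starts before R2 ends → R2 and R1 overlap.
R4 starts after R2 ends; R2 is clear from here.
R4 starts before R1 ends → R1 and R4 overlap.
R3 starts after R1 ends; R1 is clear from here.
R3 starts before R4 ends → R4 and R3 overlap.
R5 starts before R4 ends → R4 and R5 overlap.
R7 starts before R4 ends → R4 and R7 overlap.
R6 starts after R4 ends; R4 is clear from here.
R5 starts before R3 ends → R3 and R5 overlap.
R7 starts before R3 ends → R3 and R7 overlap.
R6 starts before R3 ends → R3 and R6 overlap.
R8 starts after R3 ends.
R7 starts before R5 ends → R5 and R7 overlap.
R6 starts before R5 ends → R5 and R6 overlap.
R8 starts after R5 ends.
R6 starts before R7 ends → R7 and R6 overlap.
R8 starts after R7 ends.
R8 starts after R6 ends.
Overlapping pairs: R1 & R2, R1 & R4, R3 & R4, R3 & R5, R3 & R6, R3 & R7, R4 & R5, R4 & R7, R5 & R6, R5 & R7, R6 & R7 — 11 in total.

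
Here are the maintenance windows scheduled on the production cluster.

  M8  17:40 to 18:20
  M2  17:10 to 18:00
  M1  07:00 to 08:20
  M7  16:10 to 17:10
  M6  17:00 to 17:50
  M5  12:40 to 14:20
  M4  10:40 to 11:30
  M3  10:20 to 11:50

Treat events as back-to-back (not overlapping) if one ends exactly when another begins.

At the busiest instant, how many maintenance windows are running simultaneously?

Sort all start/end points and keep a running count:
07:00 start M1 → 1
08:20 end M1 → 0
10:20 start M3 → 1
10:40 start M4 → 2
11:30 end M4 → 1
11:50 end M3 → 0
12:40 start M5 → 1
14:20 end M5 → 0
16:10 start M7 → 1
17:00 start M6 → 2
17:10 end M7 → 1
17:10 start M2 → 2
17:40 start M8 → 3
17:50 end M6 → 2
18:00 end M2 → 1
18:20 end M8 → 0
Peak is 3, at 17:40 (M2, M6, M8).

3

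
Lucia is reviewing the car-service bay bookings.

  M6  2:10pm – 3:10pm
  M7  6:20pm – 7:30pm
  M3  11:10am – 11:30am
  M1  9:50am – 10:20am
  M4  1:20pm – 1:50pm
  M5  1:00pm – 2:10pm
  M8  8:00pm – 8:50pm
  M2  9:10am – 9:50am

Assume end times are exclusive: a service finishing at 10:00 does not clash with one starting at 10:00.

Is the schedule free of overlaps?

No

Sorted by start: M2, M1, M3, M5, M4, M6, M7, M8.
M1 starts exactly when M2 ends (back-to-back, no overlap), so M2 has no further overlaps.
M3 starts after M1 ends, so M1 has no further overlaps.
M5 starts after M3 ends, so M3 has no further overlaps.
M4 starts before M5 ends → M5 and M4 overlap.
That's a conflict, so the schedule is not conflict-free.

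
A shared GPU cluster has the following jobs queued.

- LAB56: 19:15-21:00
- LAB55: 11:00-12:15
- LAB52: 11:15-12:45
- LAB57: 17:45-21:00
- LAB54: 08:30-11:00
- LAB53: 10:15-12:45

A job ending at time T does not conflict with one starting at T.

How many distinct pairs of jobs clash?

Sorted by start: LAB54, LAB53, LAB55, LAB52, LAB57, LAB56.
LAB53 starts before LAB54 ends → LAB54 and LAB53 overlap.
LAB55 starts exactly when LAB54 ends (back-to-back, no overlap); LAB54 is clear from here.
LAB55 starts before LAB53 ends → LAB53 and LAB55 overlap.
LAB52 starts before LAB53 ends → LAB53 and LAB52 overlap.
LAB57 starts after LAB53 ends; LAB53 is clear from here.
LAB52 starts before LAB55 ends → LAB55 and LAB52 overlap.
LAB57 starts after LAB55 ends; LAB55 is clear from here.
LAB57 starts after LAB52 ends; LAB52 is clear from here.
LAB56 starts before LAB57 ends → LAB57 and LAB56 overlap.
Overlapping pairs: LAB52 & LAB53, LAB52 & LAB55, LAB53 & LAB54, LAB53 & LAB55, LAB56 & LAB57 — 5 in total.

5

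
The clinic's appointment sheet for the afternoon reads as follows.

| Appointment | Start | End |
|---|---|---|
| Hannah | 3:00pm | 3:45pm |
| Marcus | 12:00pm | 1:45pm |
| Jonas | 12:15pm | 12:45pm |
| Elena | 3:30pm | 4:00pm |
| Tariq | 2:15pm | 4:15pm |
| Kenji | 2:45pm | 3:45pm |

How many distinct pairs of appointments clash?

7

Sorted by start: Marcus, Jonas, Tariq, Kenji, Hannah, Elena.
Jonas starts before Marcus ends → Marcus and Jonas overlap.
Tariq starts after Marcus ends; Marcus is clear from here.
Tariq starts after Jonas ends; Jonas is clear from here.
Kenji starts before Tariq ends → Tariq and Kenji overlap.
Hannah starts before Tariq ends → Tariq and Hannah overlap.
Elena starts before Tariq ends → Tariq and Elena overlap.
Hannah starts before Kenji ends → Kenji and Hannah overlap.
Elena starts before Kenji ends → Kenji and Elena overlap.
Elena starts before Hannah ends → Hannah and Elena overlap.
Overlapping pairs: Elena & Hannah, Elena & Kenji, Elena & Tariq, Hannah & Kenji, Hannah & Tariq, Jonas & Marcus, Kenji & Tariq — 7 in total.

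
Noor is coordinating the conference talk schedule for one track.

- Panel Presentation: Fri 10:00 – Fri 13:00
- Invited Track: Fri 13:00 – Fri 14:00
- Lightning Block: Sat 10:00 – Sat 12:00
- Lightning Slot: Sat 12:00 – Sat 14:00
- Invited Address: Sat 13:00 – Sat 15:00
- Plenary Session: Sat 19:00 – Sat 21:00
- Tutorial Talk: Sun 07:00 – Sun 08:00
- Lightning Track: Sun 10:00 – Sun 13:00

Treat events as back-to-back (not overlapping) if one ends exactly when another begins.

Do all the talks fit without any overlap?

Sorted by start: Panel Presentation, Invited Track, Lightning Block, Lightning Slot, Invited Address, Plenary Session, Tutorial Talk, Lightning Track.
Invited Track starts exactly when Panel Presentation ends (back-to-back, no overlap); Panel Presentation is clear from here.
Lightning Block starts after Invited Track ends; Invited Track is clear from here.
Lightning Slot starts exactly when Lightning Block ends (back-to-back, no overlap); Lightning Block is clear from here.
Invited Address starts before Lightning Slot ends → Lightning Slot and Invited Address overlap.
That's a conflict, so the schedule is not conflict-free.

No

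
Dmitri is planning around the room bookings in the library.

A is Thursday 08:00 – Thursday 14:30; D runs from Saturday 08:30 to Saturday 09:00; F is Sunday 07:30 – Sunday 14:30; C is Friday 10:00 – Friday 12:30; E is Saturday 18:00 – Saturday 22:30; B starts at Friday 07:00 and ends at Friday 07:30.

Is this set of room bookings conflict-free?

Sorted by start: A, B, C, D, E, F.
B starts after A ends; A is clear from here.
C starts after B ends; B is clear from here.
D starts after C ends; C is clear from here.
E starts after D ends; D is clear from here.
F starts after E ends.
Every pair is clear; the schedule has no overlaps.

Yes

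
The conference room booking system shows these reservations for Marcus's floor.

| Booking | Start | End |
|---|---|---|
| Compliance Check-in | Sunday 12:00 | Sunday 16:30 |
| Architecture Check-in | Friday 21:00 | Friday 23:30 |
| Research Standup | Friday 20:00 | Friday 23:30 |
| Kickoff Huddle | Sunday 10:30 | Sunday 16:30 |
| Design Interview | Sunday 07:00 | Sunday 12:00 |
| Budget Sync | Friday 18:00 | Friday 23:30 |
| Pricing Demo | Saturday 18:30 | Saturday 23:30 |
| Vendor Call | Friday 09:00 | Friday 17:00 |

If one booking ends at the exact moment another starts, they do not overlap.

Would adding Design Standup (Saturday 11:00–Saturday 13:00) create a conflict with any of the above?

Vendor Call: ends Friday 17:00 at or before Design Standup starts Saturday 11:00 → clear.
Budget Sync: ends Friday 23:30 at or before Design Standup starts Saturday 11:00 → clear.
Research Standup: ends Friday 23:30 at or before Design Standup starts Saturday 11:00 → clear.
Architecture Check-in: ends Friday 23:30 at or before Design Standup starts Saturday 11:00 → clear.
Pricing Demo: starts Saturday 18:30 at or after Design Standup ends Saturday 13:00 → clear.
Design Interview: starts Sunday 07:00 at or after Design Standup ends Saturday 13:00 → clear.
Kickoff Huddle: starts Sunday 10:30 at or after Design Standup ends Saturday 13:00 → clear.
Compliance Check-in: starts Sunday 12:00 at or after Design Standup ends Saturday 13:00 → clear.

No — it doesn't clash with anything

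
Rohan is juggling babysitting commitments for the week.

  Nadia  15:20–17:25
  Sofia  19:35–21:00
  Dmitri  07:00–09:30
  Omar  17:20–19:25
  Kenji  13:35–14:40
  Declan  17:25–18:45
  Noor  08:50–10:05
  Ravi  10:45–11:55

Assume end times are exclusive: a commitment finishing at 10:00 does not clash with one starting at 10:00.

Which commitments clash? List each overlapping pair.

Declan & Omar, Dmitri & Noor, Nadia & Omar

Sorted by start: Dmitri, Noor, Ravi, Kenji, Nadia, Omar, Declan, Sofia.
Noor starts before Dmitri ends → Dmitri and Noor overlap.
Ravi starts after Dmitri ends, so Dmitri has no further overlaps.
Ravi starts after Noor ends, so Noor has no further overlaps.
Kenji starts after Ravi ends, so Ravi has no further overlaps.
Nadia starts after Kenji ends, so Kenji has no further overlaps.
Omar starts before Nadia ends → Nadia and Omar overlap.
Declan starts exactly when Nadia ends (back-to-back, no overlap), so Nadia has no further overlaps.
Declan starts before Omar ends → Omar and Declan overlap.
Sofia starts after Omar ends.
Sofia starts after Declan ends.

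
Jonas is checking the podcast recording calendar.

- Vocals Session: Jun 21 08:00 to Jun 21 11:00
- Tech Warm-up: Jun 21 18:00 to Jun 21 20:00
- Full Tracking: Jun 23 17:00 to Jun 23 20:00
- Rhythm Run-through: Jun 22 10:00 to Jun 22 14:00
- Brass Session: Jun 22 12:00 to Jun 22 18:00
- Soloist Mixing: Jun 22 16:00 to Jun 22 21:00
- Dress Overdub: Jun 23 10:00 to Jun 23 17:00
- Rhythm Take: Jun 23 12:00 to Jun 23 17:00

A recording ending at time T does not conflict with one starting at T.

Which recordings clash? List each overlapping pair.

Brass Session & Rhythm Run-through, Brass Session & Soloist Mixing, Dress Overdub & Rhythm Take

Sorted by start: Vocals Session, Tech Warm-up, Rhythm Run-through, Brass Session, Soloist Mixing, Dress Overdub, Rhythm Take, Full Tracking.
Tech Warm-up starts after Vocals Session ends — done with Vocals Session.
Rhythm Run-through starts after Tech Warm-up ends — done with Tech Warm-up.
Brass Session starts before Rhythm Run-through ends → Rhythm Run-through and Brass Session overlap.
Soloist Mixing starts after Rhythm Run-through ends — done with Rhythm Run-through.
Soloist Mixing starts before Brass Session ends → Brass Session and Soloist Mixing overlap.
Dress Overdub starts after Brass Session ends — done with Brass Session.
Dress Overdub starts after Soloist Mixing ends — done with Soloist Mixing.
Rhythm Take starts before Dress Overdub ends → Dress Overdub and Rhythm Take overlap.
Full Tracking starts exactly when Dress Overdub ends (back-to-back, no overlap).
Full Tracking starts exactly when Rhythm Take ends (back-to-back, no overlap).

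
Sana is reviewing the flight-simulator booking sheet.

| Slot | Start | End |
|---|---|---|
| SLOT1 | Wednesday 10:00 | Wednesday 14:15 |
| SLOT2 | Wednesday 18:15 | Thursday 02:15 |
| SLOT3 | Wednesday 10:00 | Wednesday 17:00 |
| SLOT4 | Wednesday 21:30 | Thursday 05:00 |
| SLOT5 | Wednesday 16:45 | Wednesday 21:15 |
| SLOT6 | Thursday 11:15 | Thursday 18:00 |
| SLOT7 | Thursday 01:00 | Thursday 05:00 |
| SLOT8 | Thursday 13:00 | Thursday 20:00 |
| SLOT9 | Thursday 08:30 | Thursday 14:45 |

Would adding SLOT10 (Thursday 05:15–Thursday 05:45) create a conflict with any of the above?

SLOT1: ends Wednesday 14:15 at or before SLOT10 starts Thursday 05:15 → clear.
SLOT3: ends Wednesday 17:00 at or before SLOT10 starts Thursday 05:15 → clear.
SLOT5: ends Wednesday 21:15 at or before SLOT10 starts Thursday 05:15 → clear.
SLOT2: ends Thursday 02:15 at or before SLOT10 starts Thursday 05:15 → clear.
SLOT4: ends Thursday 05:00 at or before SLOT10 starts Thursday 05:15 → clear.
SLOT7: ends Thursday 05:00 at or before SLOT10 starts Thursday 05:15 → clear.
SLOT9: starts Thursday 08:30 at or after SLOT10 ends Thursday 05:45 → clear.
SLOT6: starts Thursday 11:15 at or after SLOT10 ends Thursday 05:45 → clear.
SLOT8: starts Thursday 13:00 at or after SLOT10 ends Thursday 05:45 → clear.

No — it doesn't clash with anything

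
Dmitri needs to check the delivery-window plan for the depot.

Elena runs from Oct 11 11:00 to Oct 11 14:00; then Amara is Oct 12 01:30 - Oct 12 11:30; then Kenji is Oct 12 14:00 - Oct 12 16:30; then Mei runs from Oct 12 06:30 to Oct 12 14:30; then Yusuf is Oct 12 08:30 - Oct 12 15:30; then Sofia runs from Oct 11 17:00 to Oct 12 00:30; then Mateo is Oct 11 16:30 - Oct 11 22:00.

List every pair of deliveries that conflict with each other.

Amara & Mei, Amara & Yusuf, Kenji & Mei, Kenji & Yusuf, Mateo & Sofia, Mei & Yusuf

Sorted by start: Elena, Mateo, Sofia, Amara, Mei, Yusuf, Kenji.
Mateo starts after Elena ends, so Elena has no further overlaps.
Sofia starts before Mateo ends → Mateo and Sofia overlap.
Amara starts after Mateo ends, so Mateo has no further overlaps.
Amara starts after Sofia ends, so Sofia has no further overlaps.
Mei starts before Amara ends → Amara and Mei overlap.
Yusuf starts before Amara ends → Amara and Yusuf overlap.
Kenji starts after Amara ends.
Yusuf starts before Mei ends → Mei and Yusuf overlap.
Kenji starts before Mei ends → Mei and Kenji overlap.
Kenji starts before Yusuf ends → Yusuf and Kenji overlap.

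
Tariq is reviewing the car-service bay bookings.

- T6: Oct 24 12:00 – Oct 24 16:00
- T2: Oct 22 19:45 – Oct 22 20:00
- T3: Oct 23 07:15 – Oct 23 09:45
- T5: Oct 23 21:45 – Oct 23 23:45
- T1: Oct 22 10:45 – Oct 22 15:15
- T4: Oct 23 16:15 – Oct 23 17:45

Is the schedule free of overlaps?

Sorted by start: T1, T2, T3, T4, T5, T6.
T2 starts after T1 ends, so nothing later overlaps T1 either.
T3 starts after T2 ends, so nothing later overlaps T2 either.
T4 starts after T3 ends, so nothing later overlaps T3 either.
T5 starts after T4 ends, so nothing later overlaps T4 either.
T6 starts after T5 ends.
Every pair is clear; the schedule has no overlaps.

Yes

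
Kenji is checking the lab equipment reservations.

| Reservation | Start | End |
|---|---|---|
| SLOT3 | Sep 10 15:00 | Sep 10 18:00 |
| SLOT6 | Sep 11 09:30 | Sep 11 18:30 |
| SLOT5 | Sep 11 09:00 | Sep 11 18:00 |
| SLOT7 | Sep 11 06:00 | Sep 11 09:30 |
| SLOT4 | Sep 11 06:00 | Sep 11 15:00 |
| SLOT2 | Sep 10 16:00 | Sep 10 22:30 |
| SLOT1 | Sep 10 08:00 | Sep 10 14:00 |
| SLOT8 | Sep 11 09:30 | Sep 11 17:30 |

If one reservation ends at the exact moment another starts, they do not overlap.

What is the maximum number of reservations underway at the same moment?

4

Walk through starts and ends in time order (an end at T is processed before a start at T):
Sep 10 08:00 start SLOT1 → 1
Sep 10 14:00 end SLOT1 → 0
Sep 10 15:00 start SLOT3 → 1
Sep 10 16:00 start SLOT2 → 2
Sep 10 18:00 end SLOT3 → 1
Sep 10 22:30 end SLOT2 → 0
Sep 11 06:00 start SLOT4 → 1
Sep 11 06:00 start SLOT7 → 2
Sep 11 09:00 start SLOT5 → 3
Sep 11 09:30 end SLOT7 → 2
Sep 11 09:30 start SLOT6 → 3
Sep 11 09:30 start SLOT8 → 4
Sep 11 15:00 end SLOT4 → 3
Sep 11 17:30 end SLOT8 → 2
Sep 11 18:00 end SLOT5 → 1
Sep 11 18:30 end SLOT6 → 0
Peak is 4, at Sep 11 09:30 (SLOT4, SLOT5, SLOT6, SLOT8).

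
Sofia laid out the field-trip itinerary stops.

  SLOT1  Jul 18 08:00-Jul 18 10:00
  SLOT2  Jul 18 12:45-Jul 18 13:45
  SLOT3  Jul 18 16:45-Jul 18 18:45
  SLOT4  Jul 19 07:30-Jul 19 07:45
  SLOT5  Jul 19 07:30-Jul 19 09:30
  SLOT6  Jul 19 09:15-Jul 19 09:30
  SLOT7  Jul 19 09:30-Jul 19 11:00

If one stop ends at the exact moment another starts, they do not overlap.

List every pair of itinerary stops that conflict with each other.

SLOT4 & SLOT5, SLOT5 & SLOT6

Check each pair: they overlap iff neither finishes before the other starts.
Sorted by start: SLOT1, SLOT2, SLOT3, SLOT4, SLOT5, SLOT6, SLOT7.
SLOT2 starts after SLOT1 ends — done with SLOT1.
SLOT3 starts after SLOT2 ends — done with SLOT2.
SLOT4 starts after SLOT3 ends — done with SLOT3.
SLOT5 starts before SLOT4 ends → SLOT4 and SLOT5 overlap.
SLOT6 starts after SLOT4 ends — done with SLOT4.
SLOT6 starts before SLOT5 ends → SLOT5 and SLOT6 overlap.
SLOT7 starts exactly when SLOT5 ends (back-to-back, no overlap).
SLOT7 starts exactly when SLOT6 ends (back-to-back, no overlap).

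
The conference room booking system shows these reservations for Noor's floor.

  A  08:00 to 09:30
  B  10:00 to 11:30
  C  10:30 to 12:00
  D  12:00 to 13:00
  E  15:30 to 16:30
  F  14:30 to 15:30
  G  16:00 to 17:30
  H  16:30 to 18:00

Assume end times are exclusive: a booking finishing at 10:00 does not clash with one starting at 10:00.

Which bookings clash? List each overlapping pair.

Two intervals overlap when each starts before the other ends.
Sorted by start: A, B, C, D, F, E, G, H.
B starts after A ends, so A has no further overlaps.
C starts before B ends → B and C overlap.
D starts after B ends, so B has no further overlaps.
D starts exactly when C ends (back-to-back, no overlap), so C has no further overlaps.
F starts after D ends, so D has no further overlaps.
E starts exactly when F ends (back-to-back, no overlap), so F has no further overlaps.
G starts before E ends → E and G overlap.
H starts exactly when E ends (back-to-back, no overlap).
H starts before G ends → G and H overlap.

B & C, E & G, G & H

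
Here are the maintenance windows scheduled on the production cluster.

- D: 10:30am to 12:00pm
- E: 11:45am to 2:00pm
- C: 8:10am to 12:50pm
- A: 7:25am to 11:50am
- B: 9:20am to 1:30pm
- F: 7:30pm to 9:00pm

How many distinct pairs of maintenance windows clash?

10

Sorted by start: A, C, B, D, E, F.
C starts before A ends → A and C overlap.
B starts before A ends → A and B overlap.
D starts before A ends → A and D overlap.
E starts before A ends → A and E overlap.
F starts after A ends.
B starts before C ends → C and B overlap.
D starts before C ends → C and D overlap.
E starts before C ends → C and E overlap.
F starts after C ends.
D starts before B ends → B and D overlap.
E starts before B ends → B and E overlap.
F starts after B ends.
E starts before D ends → D and E overlap.
F starts after D ends.
F starts after E ends.
Overlapping pairs: A & B, A & C, A & D, A & E, B & C, B & D, B & E, C & D, C & E, D & E — 10 in total.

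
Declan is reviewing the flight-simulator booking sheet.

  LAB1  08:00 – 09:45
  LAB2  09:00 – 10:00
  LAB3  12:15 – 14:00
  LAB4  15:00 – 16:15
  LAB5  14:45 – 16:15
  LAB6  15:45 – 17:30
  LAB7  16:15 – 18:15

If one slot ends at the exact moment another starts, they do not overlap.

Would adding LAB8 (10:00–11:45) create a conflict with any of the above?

LAB1: ends 09:45 at or before LAB8 starts 10:00 → clear.
LAB2: ends 10:00 at or before LAB8 starts 10:00 → clear.
LAB3: starts 12:15 at or after LAB8 ends 11:45 → clear.
LAB5: starts 14:45 at or after LAB8 ends 11:45 → clear.
LAB4: starts 15:00 at or after LAB8 ends 11:45 → clear.
LAB6: starts 15:45 at or after LAB8 ends 11:45 → clear.
LAB7: starts 16:15 at or after LAB8 ends 11:45 → clear.

No — it doesn't clash with anything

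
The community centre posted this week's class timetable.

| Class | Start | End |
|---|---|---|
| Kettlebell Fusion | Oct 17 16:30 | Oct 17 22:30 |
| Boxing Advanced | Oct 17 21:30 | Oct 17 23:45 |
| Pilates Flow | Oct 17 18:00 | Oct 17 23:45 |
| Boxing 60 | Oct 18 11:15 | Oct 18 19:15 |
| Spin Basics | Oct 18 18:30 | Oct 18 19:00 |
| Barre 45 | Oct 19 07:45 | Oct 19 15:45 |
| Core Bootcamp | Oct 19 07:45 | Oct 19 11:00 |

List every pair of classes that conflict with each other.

Sorted by start: Kettlebell Fusion, Pilates Flow, Boxing Advanced, Boxing 60, Spin Basics, Barre 45, Core Bootcamp.
Pilates Flow starts before Kettlebell Fusion ends → Kettlebell Fusion and Pilates Flow overlap.
Boxing Advanced starts before Kettlebell Fusion ends → Kettlebell Fusion and Boxing Advanced overlap.
Boxing 60 starts after Kettlebell Fusion ends, so Kettlebell Fusion has no further overlaps.
Boxing Advanced starts before Pilates Flow ends → Pilates Flow and Boxing Advanced overlap.
Boxing 60 starts after Pilates Flow ends, so Pilates Flow has no further overlaps.
Boxing 60 starts after Boxing Advanced ends, so Boxing Advanced has no further overlaps.
Spin Basics starts before Boxing 60 ends → Boxing 60 and Spin Basics overlap.
Barre 45 starts after Boxing 60 ends, so Boxing 60 has no further overlaps.
Barre 45 starts after Spin Basics ends, so Spin Basics has no further overlaps.
Core Bootcamp starts before Barre 45 ends → Barre 45 and Core Bootcamp overlap.

Barre 45 & Core Bootcamp, Boxing 60 & Spin Basics, Boxing Advanced & Kettlebell Fusion, Boxing Advanced & Pilates Flow, Kettlebell Fusion & Pilates Flow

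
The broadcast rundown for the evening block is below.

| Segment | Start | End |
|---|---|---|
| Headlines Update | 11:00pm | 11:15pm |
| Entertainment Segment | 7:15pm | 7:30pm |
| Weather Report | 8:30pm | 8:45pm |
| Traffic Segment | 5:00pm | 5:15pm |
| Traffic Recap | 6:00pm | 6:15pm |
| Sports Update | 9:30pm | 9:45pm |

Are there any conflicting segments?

Sorted by start: Traffic Segment, Traffic Recap, Entertainment Segment, Weather Report, Sports Update, Headlines Update.
Traffic Recap starts after Traffic Segment ends; Traffic Segment is clear from here.
Entertainment Segment starts after Traffic Recap ends; Traffic Recap is clear from here.
Weather Report starts after Entertainment Segment ends; Entertainment Segment is clear from here.
Sports Update starts after Weather Report ends; Weather Report is clear from here.
Headlines Update starts after Sports Update ends.
Every pair is clear; the schedule has no overlaps.

No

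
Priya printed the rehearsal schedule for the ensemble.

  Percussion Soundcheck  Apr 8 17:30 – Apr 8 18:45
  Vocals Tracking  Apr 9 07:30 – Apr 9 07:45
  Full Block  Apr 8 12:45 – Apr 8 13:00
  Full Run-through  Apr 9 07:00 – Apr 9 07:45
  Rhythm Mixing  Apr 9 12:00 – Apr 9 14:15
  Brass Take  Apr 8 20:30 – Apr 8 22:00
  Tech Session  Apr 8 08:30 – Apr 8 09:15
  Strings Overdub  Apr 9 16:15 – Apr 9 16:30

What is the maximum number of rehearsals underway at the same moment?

Sort all start/end points and keep a running count:
Apr 8 08:30 start Tech Session → 1
Apr 8 09:15 end Tech Session → 0
Apr 8 12:45 start Full Block → 1
Apr 8 13:00 end Full Block → 0
Apr 8 17:30 start Percussion Soundcheck → 1
Apr 8 18:45 end Percussion Soundcheck → 0
Apr 8 20:30 start Brass Take → 1
Apr 8 22:00 end Brass Take → 0
Apr 9 07:00 start Full Run-through → 1
Apr 9 07:30 start Vocals Tracking → 2
Apr 9 07:45 end Full Run-through → 1
Apr 9 07:45 end Vocals Tracking → 0
Apr 9 12:00 start Rhythm Mixing → 1
Apr 9 14:15 end Rhythm Mixing → 0
Apr 9 16:15 start Strings Overdub → 1
Apr 9 16:30 end Strings Overdub → 0
Peak is 2, at Apr 9 07:30 (Full Run-through, Vocals Tracking).

2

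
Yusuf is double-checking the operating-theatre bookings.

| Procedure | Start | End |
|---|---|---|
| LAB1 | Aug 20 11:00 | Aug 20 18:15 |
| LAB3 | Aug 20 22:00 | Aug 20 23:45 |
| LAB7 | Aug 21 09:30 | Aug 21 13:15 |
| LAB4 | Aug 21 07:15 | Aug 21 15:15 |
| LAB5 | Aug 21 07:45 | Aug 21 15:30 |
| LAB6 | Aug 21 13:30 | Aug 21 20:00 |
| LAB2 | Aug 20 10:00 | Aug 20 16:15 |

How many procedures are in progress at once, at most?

Sweep the timeline, counting +1 at each start and −1 at each end (ends before starts at a tie):
Aug 20 10:00 start LAB2 → 1
Aug 20 11:00 start LAB1 → 2
Aug 20 16:15 end LAB2 → 1
Aug 20 18:15 end LAB1 → 0
Aug 20 22:00 start LAB3 → 1
Aug 20 23:45 end LAB3 → 0
Aug 21 07:15 start LAB4 → 1
Aug 21 07:45 start LAB5 → 2
Aug 21 09:30 start LAB7 → 3
Aug 21 13:15 end LAB7 → 2
Aug 21 13:30 start LAB6 → 3
Aug 21 15:15 end LAB4 → 2
Aug 21 15:30 end LAB5 → 1
Aug 21 20:00 end LAB6 → 0
Peak is 3, at Aug 21 09:30 (LAB4, LAB5, LAB7).

3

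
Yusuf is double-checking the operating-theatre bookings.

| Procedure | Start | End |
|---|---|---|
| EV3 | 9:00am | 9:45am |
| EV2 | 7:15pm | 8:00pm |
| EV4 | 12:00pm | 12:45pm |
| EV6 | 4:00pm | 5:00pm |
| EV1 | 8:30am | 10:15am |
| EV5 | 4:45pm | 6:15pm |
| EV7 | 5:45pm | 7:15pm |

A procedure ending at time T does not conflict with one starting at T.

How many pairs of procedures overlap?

Two intervals overlap when each starts before the other ends.
Sorted by start: EV1, EV3, EV4, EV6, EV5, EV7, EV2.
EV3 starts before EV1 ends → EV1 and EV3 overlap.
EV4 starts after EV1 ends, so nothing later overlaps EV1 either.
EV4 starts after EV3 ends, so nothing later overlaps EV3 either.
EV6 starts after EV4 ends, so nothing later overlaps EV4 either.
EV5 starts before EV6 ends → EV6 and EV5 overlap.
EV7 starts after EV6 ends, so nothing later overlaps EV6 either.
EV7 starts before EV5 ends → EV5 and EV7 overlap.
EV2 starts after EV5 ends.
EV2 starts exactly when EV7 ends (back-to-back, no overlap).
Overlapping pairs: EV1 & EV3, EV5 & EV6, EV5 & EV7 — 3 in total.

3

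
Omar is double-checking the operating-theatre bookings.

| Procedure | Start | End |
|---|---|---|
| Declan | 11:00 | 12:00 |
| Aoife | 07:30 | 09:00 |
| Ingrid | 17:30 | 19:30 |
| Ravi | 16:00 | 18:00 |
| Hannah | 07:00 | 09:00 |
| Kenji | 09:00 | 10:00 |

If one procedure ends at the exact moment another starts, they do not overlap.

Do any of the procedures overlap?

Yes

Sorted by start: Hannah, Aoife, Kenji, Declan, Ravi, Ingrid.
Aoife starts before Hannah ends → Hannah and Aoife overlap.
That's a conflict, so the schedule is not conflict-free.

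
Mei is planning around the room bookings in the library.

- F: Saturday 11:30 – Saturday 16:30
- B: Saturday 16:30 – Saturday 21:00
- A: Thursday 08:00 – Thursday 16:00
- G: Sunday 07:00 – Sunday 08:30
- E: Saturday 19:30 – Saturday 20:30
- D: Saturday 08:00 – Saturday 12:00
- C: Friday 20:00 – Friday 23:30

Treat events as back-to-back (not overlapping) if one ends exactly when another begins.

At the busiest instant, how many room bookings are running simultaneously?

2

Sweep the timeline, counting +1 at each start and −1 at each end (ends before starts at a tie):
Thursday 08:00 start A → 1
Thursday 16:00 end A → 0
Friday 20:00 start C → 1
Friday 23:30 end C → 0
Saturday 08:00 start D → 1
Saturday 11:30 start F → 2
Saturday 12:00 end D → 1
Saturday 16:30 end F → 0
Saturday 16:30 start B → 1
Saturday 19:30 start E → 2
Saturday 20:30 end E → 1
Saturday 21:00 end B → 0
Sunday 07:00 start G → 1
Sunday 08:30 end G → 0
Peak is 2, at Saturday 11:30 (D, F).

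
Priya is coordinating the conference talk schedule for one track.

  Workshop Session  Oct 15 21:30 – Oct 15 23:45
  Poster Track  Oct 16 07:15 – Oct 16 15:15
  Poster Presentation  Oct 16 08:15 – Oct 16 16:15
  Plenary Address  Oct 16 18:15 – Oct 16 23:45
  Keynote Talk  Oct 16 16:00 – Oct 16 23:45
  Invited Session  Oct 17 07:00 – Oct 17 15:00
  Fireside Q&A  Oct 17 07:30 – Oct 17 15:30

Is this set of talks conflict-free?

No

Two intervals overlap when each starts before the other ends.
Sorted by start: Workshop Session, Poster Track, Poster Presentation, Keynote Talk, Plenary Address, Invited Session, Fireside Q&A.
Poster Track starts after Workshop Session ends — done with Workshop Session.
Poster Presentation starts before Poster Track ends → Poster Track and Poster Presentation overlap.
That's a conflict, so the schedule is not conflict-free.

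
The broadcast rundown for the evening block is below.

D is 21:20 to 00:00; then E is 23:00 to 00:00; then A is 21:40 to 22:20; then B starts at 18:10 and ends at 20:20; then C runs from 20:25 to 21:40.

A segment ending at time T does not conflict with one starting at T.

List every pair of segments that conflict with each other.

Sorted by start: B, C, D, A, E.
C starts after B ends, so nothing later overlaps B either.
D starts before C ends → C and D overlap.
A starts exactly when C ends (back-to-back, no overlap), so nothing later overlaps C either.
A starts before D ends → D and A overlap.
E starts before D ends → D and E overlap.
E starts after A ends.

A & D, C & D, D & E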